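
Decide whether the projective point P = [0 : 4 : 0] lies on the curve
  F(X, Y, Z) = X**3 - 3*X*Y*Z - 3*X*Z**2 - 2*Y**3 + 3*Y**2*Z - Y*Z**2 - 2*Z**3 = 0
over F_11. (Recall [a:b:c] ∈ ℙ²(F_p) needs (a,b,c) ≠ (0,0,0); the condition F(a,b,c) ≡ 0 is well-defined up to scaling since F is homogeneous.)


F(0,4,0) ≡ 4 (mod 11); P is NOT on the curve.

Evaluate F(0, 4, 0) term-by-term (mod 11).
  X**3 ↦ 1·0·1·1 = 0
  -3*X*Y*Z ↦ -3·0·4·0 = 0
  -3*X*Z**2 ↦ -3·0·1·0 = 0
  -2*Y**3 ↦ -2·1·64·1 = -128
  3*Y**2*Z ↦ 3·1·16·0 = 0
  -Y*Z**2 ↦ -1·1·4·0 = 0
  -2*Z**3 ↦ -2·1·1·0 = 0
Sum: F(0, 4, 0) = (0) + (0) + (0) + (-128) + (0) + (0) + (0) = -128.
Reducing mod 11: -128 ≡ 4 (mod 11).
Since F(a, b, c) ≡ 4 ≠ 0 (mod 11), P does NOT lie on the curve.


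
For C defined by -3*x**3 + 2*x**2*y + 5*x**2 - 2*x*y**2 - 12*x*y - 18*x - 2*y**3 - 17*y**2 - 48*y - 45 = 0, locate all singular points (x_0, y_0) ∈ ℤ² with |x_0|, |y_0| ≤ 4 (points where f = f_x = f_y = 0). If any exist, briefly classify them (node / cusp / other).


Singular points: {(0, -3)}; classification: node.

Compute partial derivatives:
  f_x = -9*x**2 + 4*x*y + 10*x - 2*y**2 - 12*y - 18.
  f_y = 2*x**2 - 4*x*y - 12*x - 6*y**2 - 34*y - 48.
Scan x_0 ∈ {−4, ..., 4}. For each x_0, f_y(x_0, y) is a polynomial in y; find its integer roots y ∈ {−4, ..., 4}, then test f_x and f at those candidates.
  x = -4: f_y(-4, y) = -6*y**2 - 18*y + 32; no integer root y with |y| ≤ 4.
  x = -3: f_y(-3, y) = -6*y**2 - 22*y + 6; no integer root y with |y| ≤ 4.
  x = -2: f_y(-2, y) = -6*y**2 - 26*y - 16; no integer root y with |y| ≤ 4.
  x = -1: f_y(-1, y) = -6*y**2 - 30*y - 34; no integer root y with |y| ≤ 4.
  x = 0: f_y(0, y) = -6*y**2 - 34*y - 48; vanishes at y ∈ {-3}. (0, -3): f_x = 0, f = 0 — SINGULAR.
  x = 1: f_y(1, y) = -6*y**2 - 38*y - 58; no integer root y with |y| ≤ 4.
  x = 2: f_y(2, y) = -6*y**2 - 42*y - 64; no integer root y with |y| ≤ 4.
  x = 3: f_y(3, y) = -6*y**2 - 46*y - 66; no integer root y with |y| ≤ 4.
  x = 4: f_y(4, y) = -6*y**2 - 50*y - 64; no integer root y with |y| ≤ 4.
Only singular point on the grid: (0, -3).
Classify: substitute x = 0 + u, y = -3 + v and expand: f = -3*u**3 + 2*u**2*v - u**2 - 2*u*v**2 - 2*v**3 + v**2.
No constant or linear terms (consistent with a singular point). Quadratic part: -u**2 + v**2. Cubic part: -3*u**3 + 2*u**2*v - 2*u*v**2 - 2*v**3.
The quadratic part v**2 - u**2 = (v − u)(v + u) splits into two distinct linear factors, so there are two distinct tangent lines y − -3 = ±(x − 0) — this is a node (ordinary double point).
Classification: node.


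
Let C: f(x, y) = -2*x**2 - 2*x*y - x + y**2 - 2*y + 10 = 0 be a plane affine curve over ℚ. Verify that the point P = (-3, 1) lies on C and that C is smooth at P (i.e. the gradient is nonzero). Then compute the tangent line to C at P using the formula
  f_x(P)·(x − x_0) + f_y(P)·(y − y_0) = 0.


Tangent line at P: 9*x + 6*y + 21 = 0.

Step 1: f(-3, 1) = 0, so P lies on C.
Step 2: partial derivatives
  f_x(x, y) = -4*x - 2*y - 1, f_y(x, y) = -2*x + 2*y - 2.
  f_x(P) = 9, f_y(P) = 6 (gradient nonzero, so P is smooth).
Step 3: tangent line at P: 9·(x − -3) + 6·(y − 1) = 0.
Expanding: 9*x + 6*y + 21 = 0.


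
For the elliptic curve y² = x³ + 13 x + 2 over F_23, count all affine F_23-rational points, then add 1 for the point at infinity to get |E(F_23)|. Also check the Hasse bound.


Affine points = {(0, 5), (0, 18), (1, 4), (1, 19), (2, 6), (2, 17), (4, 7), (4, 16), (5, 10), (5, 13), (11, 2), (11, 21), (12, 0), (19, 1), (19, 22)}; affine count = 15; |E(F_23)| = 16.

Discriminant check: Δ ∝ 4a³ + 27b² = 4·13³ + 27·2² = 4·2197 + 27·4 ≡ 18 (mod 23). Nonzero ⇒ E is nonsingular.
For each x ∈ F_23, compute rhs = x³ + 13·x + 2 mod 23, then count y ∈ F_23 with y² ≡ rhs.
  x = 0: rhs = 2, matching y values: 5, 18 (2 points).
  x = 1: rhs = 16, matching y values: 4, 19 (2 points).
  x = 2: rhs = 13, matching y values: 6, 17 (2 points).
  x = 3: rhs = 22, matching y values: none (0 points).
  x = 4: rhs = 3, matching y values: 7, 16 (2 points).
  x = 5: rhs = 8, matching y values: 10, 13 (2 points).
  x = 6: rhs = 20, matching y values: none (0 points).
  x = 7: rhs = 22, matching y values: none (0 points).
  x = 8: rhs = 20, matching y values: none (0 points).
  x = 9: rhs = 20, matching y values: none (0 points).
  x = 10: rhs = 5, matching y values: none (0 points).
  x = 11: rhs = 4, matching y values: 2, 21 (2 points).
  x = 12: rhs = 0, matching y values: 0 (1 points).
  x = 13: rhs = 22, matching y values: none (0 points).
  x = 14: rhs = 7, matching y values: none (0 points).
  x = 15: rhs = 7, matching y values: none (0 points).
  x = 16: rhs = 5, matching y values: none (0 points).
  x = 17: rhs = 7, matching y values: none (0 points).
  x = 18: rhs = 19, matching y values: none (0 points).
  x = 19: rhs = 1, matching y values: 1, 22 (2 points).
  x = 20: rhs = 5, matching y values: none (0 points).
  x = 21: rhs = 14, matching y values: none (0 points).
  x = 22: rhs = 11, matching y values: none (0 points).
Total affine count: 15.
Full point count |E(F_23)| = 15 + 1 = 16.
Hasse bound: |16 − (23+1)| = |-8| = 8 ≤ 2√23 ≈ 9.5917 ✓.


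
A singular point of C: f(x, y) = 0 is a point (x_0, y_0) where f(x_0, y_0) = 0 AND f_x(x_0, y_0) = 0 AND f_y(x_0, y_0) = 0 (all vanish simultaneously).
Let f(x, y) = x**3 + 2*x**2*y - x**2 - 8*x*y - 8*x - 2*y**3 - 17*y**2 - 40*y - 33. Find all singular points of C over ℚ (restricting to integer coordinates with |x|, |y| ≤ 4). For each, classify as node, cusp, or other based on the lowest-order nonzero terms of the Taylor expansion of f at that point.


Singular points: {(2, -3)}; classification: node.

Compute partial derivatives:
  f_x = 3*x**2 + 4*x*y - 2*x - 8*y - 8.
  f_y = 2*x**2 - 8*x - 6*y**2 - 34*y - 40.
Scan x_0 ∈ {−4, ..., 4}. For each x_0, f_y(x_0, y) is a polynomial in y; find its integer roots y ∈ {−4, ..., 4}, then test f_x and f at those candidates.
  x = -4: f_y(-4, y) = -6*y**2 - 34*y + 24; no integer root y with |y| ≤ 4.
  x = -3: f_y(-3, y) = -6*y**2 - 34*y + 2; no integer root y with |y| ≤ 4.
  x = -2: f_y(-2, y) = -6*y**2 - 34*y - 16; no integer root y with |y| ≤ 4.
  x = -1: f_y(-1, y) = -6*y**2 - 34*y - 30; no integer root y with |y| ≤ 4.
  x = 0: f_y(0, y) = -6*y**2 - 34*y - 40; vanishes at y ∈ {-4}. (0, -4): f_x = 24 ≠ 0.
  x = 1: f_y(1, y) = -6*y**2 - 34*y - 46; no integer root y with |y| ≤ 4.
  x = 2: f_y(2, y) = -6*y**2 - 34*y - 48; vanishes at y ∈ {-3}. (2, -3): f_x = 0, f = 0 — SINGULAR.
  x = 3: f_y(3, y) = -6*y**2 - 34*y - 46; no integer root y with |y| ≤ 4.
  x = 4: f_y(4, y) = -6*y**2 - 34*y - 40; vanishes at y ∈ {-4}. (4, -4): f_x = 0 but f = -1 ≠ 0.
Only singular point on the grid: (2, -3).
Classify: substitute x = 2 + u, y = -3 + v and expand: f = u**3 + 2*u**2*v - u**2 - 2*v**3 + v**2.
No constant or linear terms (consistent with a singular point). Quadratic part: -u**2 + v**2. Cubic part: u**3 + 2*u**2*v - 2*v**3.
The quadratic part v**2 - u**2 = (v − u)(v + u) splits into two distinct linear factors, so there are two distinct tangent lines y − -3 = ±(x − 2) — this is a node (ordinary double point).
Classification: node.


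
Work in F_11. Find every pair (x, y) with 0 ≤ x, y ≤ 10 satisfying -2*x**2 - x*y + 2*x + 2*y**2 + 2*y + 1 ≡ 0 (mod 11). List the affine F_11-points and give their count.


Affine F_11-points: {(1, 2), (1, 3), (3, 0), (3, 6), (4, 3), (4, 9), (6, 6), (6, 7), (8, 7), (9, 0), (9, 9), (10, 2)}; count = 12.

For each of the 121 pairs (x, y) ∈ F_11², evaluate f(x, y) mod 11. Record the zeros.
  x = 0: [0↦1, 1↦5, 2↦2, 3↦3, 4↦8, 5↦6, 6↦8, 7↦3, 8↦2, 9↦5, 10↦1]  zeros at y ∈ ∅
  x = 1: [0↦1, 1↦4, 2↦0, 3↦0, 4↦4, 5↦1, 6↦2, 7↦7, 8↦5, 9↦7, 10↦2]  zeros at y ∈ {2, 3}
  x = 2: [0↦8, 1↦10, 2↦5, 3↦4, 4↦7, 5↦3, 6↦3, 7↦7, 8↦4, 9↦5, 10↦10]  zeros at y ∈ ∅
  x = 3: [0↦0, 1↦1, 2↦6, 3↦4, 4↦6, 5↦1, 6↦0, 7↦3, 8↦10, 9↦10, 10↦3]  zeros at y ∈ {0, 6}
  x = 4: [0↦10, 1↦10, 2↦3, 3↦0, 4↦1, 5↦6, 6↦4, 7↦6, 8↦1, 9↦0, 10↦3]  zeros at y ∈ {3, 9}
  x = 5: [0↦5, 1↦4, 2↦7, 3↦3, 4↦3, 5↦7, 6↦4, 7↦5, 8↦10, 9↦8, 10↦10]  zeros at y ∈ ∅
  x = 6: [0↦7, 1↦5, 2↦7, 3↦2, 4↦1, 5↦4, 6↦0, 7↦0, 8↦4, 9↦1, 10↦2]  zeros at y ∈ {6, 7}
  x = 7: [0↦5, 1↦2, 2↦3, 3↦8, 4↦6, 5↦8, 6↦3, 7↦2, 8↦5, 9↦1, 10↦1]  zeros at y ∈ ∅
  x = 8: [0↦10, 1↦6, 2↦6, 3↦10, 4↦7, 5↦8, 6↦2, 7↦0, 8↦2, 9↦8, 10↦7]  zeros at y ∈ {7}
  x = 9: [0↦0, 1↦6, 2↦5, 3↦8, 4↦4, 5↦4, 6↦8, 7↦5, 8↦6, 9↦0, 10↦9]  zeros at y ∈ {0, 9}
  x = 10: [0↦8, 1↦2, 2↦0, 3↦2, 4↦8, 5↦7, 6↦10, 7↦6, 8↦6, 9↦10, 10↦7]  zeros at y ∈ {2}
Collecting zeros: affine points = {(1, 2), (1, 3), (3, 0), (3, 6), (4, 3), (4, 9), (6, 6), (6, 7), (8, 7), (9, 0), (9, 9), (10, 2)}.
Total count |C(F_11)_aff| = 12.


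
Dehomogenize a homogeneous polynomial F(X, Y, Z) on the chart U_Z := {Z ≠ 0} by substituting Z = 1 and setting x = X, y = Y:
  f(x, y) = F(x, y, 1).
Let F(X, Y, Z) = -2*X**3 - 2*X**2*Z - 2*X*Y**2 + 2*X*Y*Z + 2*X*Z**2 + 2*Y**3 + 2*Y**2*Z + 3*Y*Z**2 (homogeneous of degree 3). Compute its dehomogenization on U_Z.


f(x, y) = -2*x**3 - 2*x**2 - 2*x*y**2 + 2*x*y + 2*x + 2*y**3 + 2*y**2 + 3*y

On U_Z we set Z = 1. Each monomial c·X^i·Y^j·Z^k in F becomes c·x^i·y^j·1^k = c·x^i·y^j.
Substituting Z = 1: F(X, Y, 1) = -2*x**3 - 2*x**2 - 2*x*y**2 + 2*x*y + 2*x + 2*y**3 + 2*y**2 + 3*y.
Note: deg(f) ≤ deg(F) = 3; strict inequality happens when F is divisible by Z (lost terms).


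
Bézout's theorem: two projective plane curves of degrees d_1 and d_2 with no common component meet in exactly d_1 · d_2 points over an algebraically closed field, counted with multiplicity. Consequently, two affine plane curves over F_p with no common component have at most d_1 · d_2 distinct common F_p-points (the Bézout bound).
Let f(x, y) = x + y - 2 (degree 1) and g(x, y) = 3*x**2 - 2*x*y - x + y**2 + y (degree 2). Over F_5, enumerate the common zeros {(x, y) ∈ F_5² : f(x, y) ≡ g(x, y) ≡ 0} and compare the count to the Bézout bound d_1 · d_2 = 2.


Common zeros: {(2, 0), (3, 4)}; count = 2; Bézout bound = 2.

deg(f) = 1, deg(g) = 2, so Bézout bound = 2.
Scan x ∈ F_5. For each x, list the y ∈ F_5 with f(x, y) ≡ 0 and those with g(x, y) ≡ 0 (mod 5); the common zeros in that column are the intersection.
  x = 0: f ≡ 0 at y ∈ {2}; g ≡ 0 at y ∈ {0, 4}; common: ∅.
  x = 1: f ≡ 0 at y ∈ {1}; g ≡ 0 at y ∈ ∅; common: ∅.
  x = 2: f ≡ 0 at y ∈ {0}; g ≡ 0 at y ∈ {0, 3}; common: {0}.
  x = 3: f ≡ 0 at y ∈ {4}; g ≡ 0 at y ∈ {1, 4}; common: {4}.
  x = 4: f ≡ 0 at y ∈ {3}; g ≡ 0 at y ∈ ∅; common: ∅.
Collecting: common zeros = {(2, 0), (3, 4)}, so the count is 2.
Comparison with the Bézout bound: 2 ≤ 2 = deg(f)·deg(g), as expected for curves with no common component (the bound is attained).


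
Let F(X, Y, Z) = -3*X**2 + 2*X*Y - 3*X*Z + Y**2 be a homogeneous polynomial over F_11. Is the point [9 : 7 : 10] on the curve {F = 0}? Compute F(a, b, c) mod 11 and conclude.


F(9,7,10) ≡ 3 (mod 11); P is NOT on the curve.

Evaluate F(9, 7, 10) term-by-term (mod 11).
  -3*X**2 ↦ -3·81·1·1 = -243
  2*X*Y ↦ 2·9·7·1 = 126
  -3*X*Z ↦ -3·9·1·10 = -270
  Y**2 ↦ 1·1·49·1 = 49
Sum: F(9, 7, 10) = (-243) + (126) + (-270) + (49) = -338.
Reducing mod 11: -338 ≡ 3 (mod 11).
Since F(a, b, c) ≡ 3 ≠ 0 (mod 11), P does NOT lie on the curve.


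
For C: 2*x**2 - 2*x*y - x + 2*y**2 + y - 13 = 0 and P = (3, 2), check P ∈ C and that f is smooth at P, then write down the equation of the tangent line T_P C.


Tangent line at P: 7*x + 3*y - 27 = 0.

Step 1: f(3, 2) = 0, so P lies on C.
Step 2: partial derivatives
  f_x(x, y) = 4*x - 2*y - 1, f_y(x, y) = -2*x + 4*y + 1.
  f_x(P) = 7, f_y(P) = 3 (gradient nonzero, so P is smooth).
Step 3: tangent line at P: 7·(x − 3) + 3·(y − 2) = 0.
Expanding: 7*x + 3*y - 27 = 0.


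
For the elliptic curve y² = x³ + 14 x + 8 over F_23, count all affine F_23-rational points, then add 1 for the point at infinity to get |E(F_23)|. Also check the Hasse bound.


Affine points = {(0, 10), (0, 13), (1, 0), (3, 10), (3, 13), (4, 6), (4, 17), (6, 3), (6, 20), (7, 9), (7, 14), (9, 9), (9, 14), (12, 8), (12, 15), (13, 8), (13, 15), (14, 2), (14, 21), (16, 2), (16, 21), (19, 7), (19, 16), (20, 10), (20, 13), (21, 8), (21, 15), (22, 4), (22, 19)}; affine count = 29; |E(F_23)| = 30.

Discriminant check: Δ ∝ 4a³ + 27b² = 4·14³ + 27·8² = 4·2744 + 27·64 ≡ 8 (mod 23). Nonzero ⇒ E is nonsingular.
For each x ∈ F_23, compute rhs = x³ + 14·x + 8 mod 23, then count y ∈ F_23 with y² ≡ rhs.
  x = 0: rhs = 8, matching y values: 10, 13 (2 points).
  x = 1: rhs = 0, matching y values: 0 (1 points).
  x = 2: rhs = 21, matching y values: none (0 points).
  x = 3: rhs = 8, matching y values: 10, 13 (2 points).
  x = 4: rhs = 13, matching y values: 6, 17 (2 points).
  x = 5: rhs = 19, matching y values: none (0 points).
  x = 6: rhs = 9, matching y values: 3, 20 (2 points).
  x = 7: rhs = 12, matching y values: 9, 14 (2 points).
  x = 8: rhs = 11, matching y values: none (0 points).
  x = 9: rhs = 12, matching y values: 9, 14 (2 points).
  x = 10: rhs = 21, matching y values: none (0 points).
  x = 11: rhs = 21, matching y values: none (0 points).
  x = 12: rhs = 18, matching y values: 8, 15 (2 points).
  x = 13: rhs = 18, matching y values: 8, 15 (2 points).
  x = 14: rhs = 4, matching y values: 2, 21 (2 points).
  x = 15: rhs = 5, matching y values: none (0 points).
  x = 16: rhs = 4, matching y values: 2, 21 (2 points).
  x = 17: rhs = 7, matching y values: none (0 points).
  x = 18: rhs = 20, matching y values: none (0 points).
  x = 19: rhs = 3, matching y values: 7, 16 (2 points).
  x = 20: rhs = 8, matching y values: 10, 13 (2 points).
  x = 21: rhs = 18, matching y values: 8, 15 (2 points).
  x = 22: rhs = 16, matching y values: 4, 19 (2 points).
Total affine count: 29.
Full point count |E(F_23)| = 29 + 1 = 30.
Hasse bound: |30 − (23+1)| = |6| = 6 ≤ 2√23 ≈ 9.5917 ✓.


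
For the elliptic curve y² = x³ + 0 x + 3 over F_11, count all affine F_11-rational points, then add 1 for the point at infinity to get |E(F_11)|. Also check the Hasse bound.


Affine points = {(0, 5), (0, 6), (1, 2), (1, 9), (2, 0), (4, 1), (4, 10), (7, 4), (7, 7), (8, 3), (8, 8)}; affine count = 11; |E(F_11)| = 12.

Discriminant check: Δ ∝ 4a³ + 27b² = 4·0³ + 27·3² = 4·0 + 27·9 ≡ 1 (mod 11). Nonzero ⇒ E is nonsingular.
For each x ∈ F_11, compute rhs = x³ + 0·x + 3 mod 11, then count y ∈ F_11 with y² ≡ rhs.
  x = 0: rhs = 3, matching y values: 5, 6 (2 points).
  x = 1: rhs = 4, matching y values: 2, 9 (2 points).
  x = 2: rhs = 0, matching y values: 0 (1 points).
  x = 3: rhs = 8, matching y values: none (0 points).
  x = 4: rhs = 1, matching y values: 1, 10 (2 points).
  x = 5: rhs = 7, matching y values: none (0 points).
  x = 6: rhs = 10, matching y values: none (0 points).
  x = 7: rhs = 5, matching y values: 4, 7 (2 points).
  x = 8: rhs = 9, matching y values: 3, 8 (2 points).
  x = 9: rhs = 6, matching y values: none (0 points).
  x = 10: rhs = 2, matching y values: none (0 points).
Total affine count: 11.
Full point count |E(F_11)| = 11 + 1 = 12.
Hasse bound: |12 − (11+1)| = |0| = 0 ≤ 2√11 ≈ 6.6332 ✓.


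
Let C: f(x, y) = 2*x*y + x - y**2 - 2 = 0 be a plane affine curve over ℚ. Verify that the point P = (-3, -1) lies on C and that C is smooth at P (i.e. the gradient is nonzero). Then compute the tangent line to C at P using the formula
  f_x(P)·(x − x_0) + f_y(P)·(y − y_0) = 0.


Tangent line at P: -x - 4*y - 7 = 0.

Step 1: f(-3, -1) = 0, so P lies on C.
Step 2: partial derivatives
  f_x(x, y) = 2*y + 1, f_y(x, y) = 2*x - 2*y.
  f_x(P) = -1, f_y(P) = -4 (gradient nonzero, so P is smooth).
Step 3: tangent line at P: -1·(x − -3) + -4·(y − -1) = 0.
Expanding: -x - 4*y - 7 = 0.


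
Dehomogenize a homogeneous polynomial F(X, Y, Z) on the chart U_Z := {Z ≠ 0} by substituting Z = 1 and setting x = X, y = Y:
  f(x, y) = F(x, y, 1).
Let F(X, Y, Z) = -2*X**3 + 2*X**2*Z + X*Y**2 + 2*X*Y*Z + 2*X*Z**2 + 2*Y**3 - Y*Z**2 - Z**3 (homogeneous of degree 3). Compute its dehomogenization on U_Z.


f(x, y) = -2*x**3 + 2*x**2 + x*y**2 + 2*x*y + 2*x + 2*y**3 - y - 1

On U_Z we set Z = 1. Each monomial c·X^i·Y^j·Z^k in F becomes c·x^i·y^j·1^k = c·x^i·y^j.
Substituting Z = 1: F(X, Y, 1) = -2*x**3 + 2*x**2 + x*y**2 + 2*x*y + 2*x + 2*y**3 - y - 1.
Note: deg(f) ≤ deg(F) = 3; strict inequality happens when F is divisible by Z (lost terms).


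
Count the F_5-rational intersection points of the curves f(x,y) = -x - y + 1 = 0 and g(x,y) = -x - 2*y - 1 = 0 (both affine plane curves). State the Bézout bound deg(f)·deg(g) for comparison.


Common zeros: {(3, 3)}; count = 1; Bézout bound = 1.

deg(f) = 1, deg(g) = 1, so Bézout bound = 1.
Scan x ∈ F_5. For each x, list the y ∈ F_5 with f(x, y) ≡ 0 and those with g(x, y) ≡ 0 (mod 5); the common zeros in that column are the intersection.
  x = 0: f ≡ 0 at y ∈ {1}; g ≡ 0 at y ∈ {2}; common: ∅.
  x = 1: f ≡ 0 at y ∈ {0}; g ≡ 0 at y ∈ {4}; common: ∅.
  x = 2: f ≡ 0 at y ∈ {4}; g ≡ 0 at y ∈ {1}; common: ∅.
  x = 3: f ≡ 0 at y ∈ {3}; g ≡ 0 at y ∈ {3}; common: {3}.
  x = 4: f ≡ 0 at y ∈ {2}; g ≡ 0 at y ∈ {0}; common: ∅.
Collecting: common zeros = {(3, 3)}, so the count is 1.
Comparison with the Bézout bound: 1 ≤ 1 = deg(f)·deg(g), as expected for curves with no common component (the bound is attained).


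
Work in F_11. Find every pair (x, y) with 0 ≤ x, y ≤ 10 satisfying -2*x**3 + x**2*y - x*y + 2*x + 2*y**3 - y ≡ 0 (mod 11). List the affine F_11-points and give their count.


Affine F_11-points: {(0, 0), (1, 0), (3, 2), (3, 10), (4, 3), (6, 4), (6, 8), (6, 10), (7, 3), (7, 9), (7, 10), (8, 4), (10, 0), (10, 4), (10, 7)}; count = 15.

For each of the 121 pairs (x, y) ∈ F_11², evaluate f(x, y) mod 11. Record the zeros.
  x = 0: [0↦0, 1↦1, 2↦3, 3↦7, 4↦3, 5↦3, 6↦8, 7↦8, 8↦4, 9↦8, 10↦10]  zeros at y ∈ {0}
  x = 1: [0↦0, 1↦1, 2↦3, 3↦7, 4↦3, 5↦3, 6↦8, 7↦8, 8↦4, 9↦8, 10↦10]  zeros at y ∈ {0}
  x = 2: [0↦10, 1↦2, 2↦6, 3↦1, 4↦10, 5↦1, 6↦8, 7↦10, 8↦8, 9↦3, 10↦7]  zeros at y ∈ ∅
  x = 3: [0↦7, 1↦3, 2↦0, 3↦10, 4↦1, 5↦7, 6↦7, 7↦2, 8↦4, 9↦3, 10↦0]  zeros at y ∈ {2, 10}
  x = 4: [0↦1, 1↦3, 2↦6, 3↦0, 4↦8, 5↦9, 6↦4, 7↦5, 8↦2, 9↦7, 10↦10]  zeros at y ∈ {3}
  x = 5: [0↦2, 1↦1, 2↦1, 3↦3, 4↦8, 5↦6, 6↦9, 7↦7, 8↦1, 9↦3, 10↦3]  zeros at y ∈ ∅
  x = 6: [0↦9, 1↦7, 2↦6, 3↦7, 4↦0, 5↦8, 6↦10, 7↦7, 8↦0, 9↦1, 10↦0]  zeros at y ∈ {4, 8, 10}
  x = 7: [0↦10, 1↦9, 2↦9, 3↦0, 4↦5, 5↦3, 6↦6, 7↦4, 8↦9, 9↦0, 10↦0]  zeros at y ∈ {3, 9, 10}
  x = 8: [0↦4, 1↦6, 2↦9, 3↦3, 4↦0, 5↦1, 6↦7, 7↦8, 8↦5, 9↦10, 10↦2]  zeros at y ∈ {4}
  x = 9: [0↦1, 1↦8, 2↦5, 3↦4, 4↦6, 5↦1, 6↦1, 7↦7, 8↦9, 9↦8, 10↦5]  zeros at y ∈ ∅
  x = 10: [0↦0, 1↦3, 2↦7, 3↦2, 4↦0, 5↦2, 6↦9, 7↦0, 8↦9, 9↦4, 10↦8]  zeros at y ∈ {0, 4, 7}
Collecting zeros: affine points = {(0, 0), (1, 0), (3, 2), (3, 10), (4, 3), (6, 4), (6, 8), (6, 10), (7, 3), (7, 9), (7, 10), (8, 4), (10, 0), (10, 4), (10, 7)}.
Total count |C(F_11)_aff| = 15.


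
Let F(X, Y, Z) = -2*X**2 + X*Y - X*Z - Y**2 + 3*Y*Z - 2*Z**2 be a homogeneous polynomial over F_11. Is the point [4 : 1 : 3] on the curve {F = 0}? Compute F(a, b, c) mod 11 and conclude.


F(4,1,3) ≡ 5 (mod 11); P is NOT on the curve.

Evaluate F(4, 1, 3) term-by-term (mod 11).
  -2*X**2 ↦ -2·16·1·1 = -32
  X*Y ↦ 1·4·1·1 = 4
  -X*Z ↦ -1·4·1·3 = -12
  -Y**2 ↦ -1·1·1·1 = -1
  3*Y*Z ↦ 3·1·1·3 = 9
  -2*Z**2 ↦ -2·1·1·9 = -18
Sum: F(4, 1, 3) = (-32) + (4) + (-12) + (-1) + (9) + (-18) = -50.
Reducing mod 11: -50 ≡ 5 (mod 11).
Since F(a, b, c) ≡ 5 ≠ 0 (mod 11), P does NOT lie on the curve.


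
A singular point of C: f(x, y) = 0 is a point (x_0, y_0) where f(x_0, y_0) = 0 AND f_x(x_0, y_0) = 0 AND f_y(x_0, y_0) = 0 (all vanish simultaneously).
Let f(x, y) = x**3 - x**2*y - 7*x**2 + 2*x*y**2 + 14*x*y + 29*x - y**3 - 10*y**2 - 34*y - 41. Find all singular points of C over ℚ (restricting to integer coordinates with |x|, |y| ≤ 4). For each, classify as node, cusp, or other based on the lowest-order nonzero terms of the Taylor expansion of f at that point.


Singular points: {(1, -3)}; classification: node.

Compute partial derivatives:
  f_x = 3*x**2 - 2*x*y - 14*x + 2*y**2 + 14*y + 29.
  f_y = -x**2 + 4*x*y + 14*x - 3*y**2 - 20*y - 34.
Scan x_0 ∈ {−4, ..., 4}. For each x_0, f_y(x_0, y) is a polynomial in y; find its integer roots y ∈ {−4, ..., 4}, then test f_x and f at those candidates.
  x = -4: f_y(-4, y) = -3*y**2 - 36*y - 106; no integer root y with |y| ≤ 4.
  x = -3: f_y(-3, y) = -3*y**2 - 32*y - 85; no integer root y with |y| ≤ 4.
  x = -2: f_y(-2, y) = -3*y**2 - 28*y - 66; no integer root y with |y| ≤ 4.
  x = -1: f_y(-1, y) = -3*y**2 - 24*y - 49; no integer root y with |y| ≤ 4.
  x = 0: f_y(0, y) = -3*y**2 - 20*y - 34; no integer root y with |y| ≤ 4.
  x = 1: f_y(1, y) = -3*y**2 - 16*y - 21; vanishes at y ∈ {-3}. (1, -3): f_x = 0, f = 0 — SINGULAR.
  x = 2: f_y(2, y) = -3*y**2 - 12*y - 10; no integer root y with |y| ≤ 4.
  x = 3: f_y(3, y) = -3*y**2 - 8*y - 1; no integer root y with |y| ≤ 4.
  x = 4: f_y(4, y) = -3*y**2 - 4*y + 6; no integer root y with |y| ≤ 4.
Only singular point on the grid: (1, -3).
Classify: substitute x = 1 + u, y = -3 + v and expand: f = u**3 - u**2*v - u**2 + 2*u*v**2 - v**3 + v**2.
No constant or linear terms (consistent with a singular point). Quadratic part: -u**2 + v**2. Cubic part: u**3 - u**2*v + 2*u*v**2 - v**3.
The quadratic part v**2 - u**2 = (v − u)(v + u) splits into two distinct linear factors, so there are two distinct tangent lines y − -3 = ±(x − 1) — this is a node (ordinary double point).
Classification: node.


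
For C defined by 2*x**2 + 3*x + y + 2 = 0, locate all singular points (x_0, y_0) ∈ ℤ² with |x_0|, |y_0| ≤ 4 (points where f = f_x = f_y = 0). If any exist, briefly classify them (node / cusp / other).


No singular points in the scanned grid; C is smooth there.

Compute partial derivatives:
  f_x = 4*x + 3.
  f_y = 1.
f_y = 1 is a nonzero constant, so f_y never vanishes: no point (x, y) can satisfy f = f_x = f_y = 0. In particular no (x, y) ∈ {−4, ..., 4}² is singular; the curve is smooth.


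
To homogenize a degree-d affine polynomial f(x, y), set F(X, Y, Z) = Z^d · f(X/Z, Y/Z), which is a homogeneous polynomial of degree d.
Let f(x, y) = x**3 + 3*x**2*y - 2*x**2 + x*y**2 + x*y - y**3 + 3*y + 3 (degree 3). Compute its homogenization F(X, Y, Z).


F(X, Y, Z) = X**3 + 3*X**2*Y - 2*X**2*Z + X*Y**2 + X*Y*Z - Y**3 + 3*Y*Z**2 + 3*Z**3

deg(f) = 3.
Substitute x = X/Z, y = Y/Z into f, then multiply by Z^3.
  monomial 1·x^3·y^0 ↦ 1·X^3·Y^0·Z^0.
  monomial 3·x^2·y^1 ↦ 3·X^2·Y^1·Z^0.
  monomial -2·x^2·y^0 ↦ -2·X^2·Y^0·Z^1.
  monomial 1·x^1·y^2 ↦ 1·X^1·Y^2·Z^0.
  monomial 1·x^1·y^1 ↦ 1·X^1·Y^1·Z^1.
  monomial -1·x^0·y^3 ↦ -1·X^0·Y^3·Z^0.
  monomial 3·x^0·y^1 ↦ 3·X^0·Y^1·Z^2.
  monomial 3·x^0·y^0 ↦ 3·X^0·Y^0·Z^3.
Collecting: F(X, Y, Z) = X**3 + 3*X**2*Y - 2*X**2*Z + X*Y**2 + X*Y*Z - Y**3 + 3*Y*Z**2 + 3*Z**3.


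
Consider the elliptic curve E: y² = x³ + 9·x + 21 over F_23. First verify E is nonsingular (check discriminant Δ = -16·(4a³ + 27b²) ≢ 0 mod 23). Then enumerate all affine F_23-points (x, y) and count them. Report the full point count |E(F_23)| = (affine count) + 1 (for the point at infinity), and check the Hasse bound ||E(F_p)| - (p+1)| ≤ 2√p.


Affine points = {(1, 10), (1, 13), (2, 1), (2, 22), (3, 11), (3, 12), (4, 11), (4, 12), (7, 6), (7, 17), (9, 7), (9, 16), (11, 5), (11, 18), (13, 9), (13, 14), (14, 4), (14, 19), (15, 9), (15, 14), (16, 11), (16, 12), (17, 2), (17, 21), (18, 9), (18, 14), (19, 6), (19, 17), (20, 6), (20, 17), (21, 8), (21, 15)}; affine count = 32; |E(F_23)| = 33.

Discriminant check: Δ ∝ 4a³ + 27b² = 4·9³ + 27·21² = 4·729 + 27·441 ≡ 11 (mod 23). Nonzero ⇒ E is nonsingular.
For each x ∈ F_23, compute rhs = x³ + 9·x + 21 mod 23, then count y ∈ F_23 with y² ≡ rhs.
  x = 0: rhs = 21, matching y values: none (0 points).
  x = 1: rhs = 8, matching y values: 10, 13 (2 points).
  x = 2: rhs = 1, matching y values: 1, 22 (2 points).
  x = 3: rhs = 6, matching y values: 11, 12 (2 points).
  x = 4: rhs = 6, matching y values: 11, 12 (2 points).
  x = 5: rhs = 7, matching y values: none (0 points).
  x = 6: rhs = 15, matching y values: none (0 points).
  x = 7: rhs = 13, matching y values: 6, 17 (2 points).
  x = 8: rhs = 7, matching y values: none (0 points).
  x = 9: rhs = 3, matching y values: 7, 16 (2 points).
  x = 10: rhs = 7, matching y values: none (0 points).
  x = 11: rhs = 2, matching y values: 5, 18 (2 points).
  x = 12: rhs = 17, matching y values: none (0 points).
  x = 13: rhs = 12, matching y values: 9, 14 (2 points).
  x = 14: rhs = 16, matching y values: 4, 19 (2 points).
  x = 15: rhs = 12, matching y values: 9, 14 (2 points).
  x = 16: rhs = 6, matching y values: 11, 12 (2 points).
  x = 17: rhs = 4, matching y values: 2, 21 (2 points).
  x = 18: rhs = 12, matching y values: 9, 14 (2 points).
  x = 19: rhs = 13, matching y values: 6, 17 (2 points).
  x = 20: rhs = 13, matching y values: 6, 17 (2 points).
  x = 21: rhs = 18, matching y values: 8, 15 (2 points).
  x = 22: rhs = 11, matching y values: none (0 points).
Total affine count: 32.
Full point count |E(F_23)| = 32 + 1 = 33.
Hasse bound: |33 − (23+1)| = |9| = 9 ≤ 2√23 ≈ 9.5917 ✓.


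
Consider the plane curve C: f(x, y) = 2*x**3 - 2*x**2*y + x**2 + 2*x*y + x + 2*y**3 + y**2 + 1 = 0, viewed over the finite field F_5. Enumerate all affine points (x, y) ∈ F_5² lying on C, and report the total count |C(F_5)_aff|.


Affine F_5-points: {(0, 4), (1, 0), (1, 2), (2, 2), (4, 3)}; count = 5.

For each of the 25 pairs (x, y) ∈ F_5², evaluate f(x, y) mod 5. Record the zeros.
  x = 0: [0↦1, 1↦4, 2↦1, 3↦4, 4↦0]  zeros at y ∈ {4}
  x = 1: [0↦0, 1↦3, 2↦0, 3↦3, 4↦4]  zeros at y ∈ {0, 2}
  x = 2: [0↦3, 1↦2, 2↦0, 3↦4, 4↦1]  zeros at y ∈ {2}
  x = 3: [0↦2, 1↦3, 2↦3, 3↦4, 4↦3]  zeros at y ∈ ∅
  x = 4: [0↦4, 1↦3, 2↦1, 3↦0, 4↦2]  zeros at y ∈ {3}
Collecting zeros: affine points = {(0, 4), (1, 0), (1, 2), (2, 2), (4, 3)}.
Total count |C(F_5)_aff| = 5.


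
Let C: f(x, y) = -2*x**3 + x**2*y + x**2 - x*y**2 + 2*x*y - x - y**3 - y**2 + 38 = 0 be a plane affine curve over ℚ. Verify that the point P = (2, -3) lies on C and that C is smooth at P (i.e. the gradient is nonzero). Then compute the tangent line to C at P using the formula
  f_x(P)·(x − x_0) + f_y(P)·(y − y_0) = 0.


Tangent line at P: -48*x - y + 93 = 0.

Step 1: f(2, -3) = 0, so P lies on C.
Step 2: partial derivatives
  f_x(x, y) = -6*x**2 + 2*x*y + 2*x - y**2 + 2*y - 1, f_y(x, y) = x**2 - 2*x*y + 2*x - 3*y**2 - 2*y.
  f_x(P) = -48, f_y(P) = -1 (gradient nonzero, so P is smooth).
Step 3: tangent line at P: -48·(x − 2) + -1·(y − -3) = 0.
Expanding: -48*x - y + 93 = 0.


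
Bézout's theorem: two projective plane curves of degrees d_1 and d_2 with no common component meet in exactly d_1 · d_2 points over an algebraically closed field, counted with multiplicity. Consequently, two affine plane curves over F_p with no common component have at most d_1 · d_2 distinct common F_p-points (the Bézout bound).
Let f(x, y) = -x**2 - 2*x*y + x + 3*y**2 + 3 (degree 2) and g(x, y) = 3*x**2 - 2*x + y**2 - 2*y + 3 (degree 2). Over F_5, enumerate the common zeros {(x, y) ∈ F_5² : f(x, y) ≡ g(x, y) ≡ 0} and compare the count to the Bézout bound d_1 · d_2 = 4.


Common zeros: {(2, 1)}; count = 1; Bézout bound = 4.

deg(f) = 2, deg(g) = 2, so Bézout bound = 4.
Scan x ∈ F_5. For each x, list the y ∈ F_5 with f(x, y) ≡ 0 and those with g(x, y) ≡ 0 (mod 5); the common zeros in that column are the intersection.
  x = 0: f ≡ 0 at y ∈ {2, 3}; g ≡ 0 at y ∈ ∅; common: ∅.
  x = 1: f ≡ 0 at y ∈ ∅; g ≡ 0 at y ∈ ∅; common: ∅.
  x = 2: f ≡ 0 at y ∈ {1, 2}; g ≡ 0 at y ∈ {1}; common: {1}.
  x = 3: f ≡ 0 at y ∈ ∅; g ≡ 0 at y ∈ ∅; common: ∅.
  x = 4: f ≡ 0 at y ∈ ∅; g ≡ 0 at y ∈ ∅; common: ∅.
Collecting: common zeros = {(2, 1)}, so the count is 1.
Comparison with the Bézout bound: 1 ≤ 4 = deg(f)·deg(g), as expected for curves with no common component (the affine F_5-count falls short of the bound because intersections may lie at infinity, over extension fields, or carry multiplicity).


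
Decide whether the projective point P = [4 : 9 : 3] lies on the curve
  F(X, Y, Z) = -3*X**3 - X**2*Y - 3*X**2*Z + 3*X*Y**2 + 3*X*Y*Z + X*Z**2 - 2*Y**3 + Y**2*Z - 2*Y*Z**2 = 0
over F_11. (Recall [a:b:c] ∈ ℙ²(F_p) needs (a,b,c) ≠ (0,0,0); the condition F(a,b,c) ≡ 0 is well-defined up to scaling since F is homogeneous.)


F(4,9,3) ≡ 3 (mod 11); P is NOT on the curve.

Evaluate F(4, 9, 3) term-by-term (mod 11).
  -3*X**3 ↦ -3·64·1·1 = -192
  -X**2*Y ↦ -1·16·9·1 = -144
  -3*X**2*Z ↦ -3·16·1·3 = -144
  3*X*Y**2 ↦ 3·4·81·1 = 972
  3*X*Y*Z ↦ 3·4·9·3 = 324
  X*Z**2 ↦ 1·4·1·9 = 36
  -2*Y**3 ↦ -2·1·729·1 = -1458
  Y**2*Z ↦ 1·1·81·3 = 243
  -2*Y*Z**2 ↦ -2·1·9·9 = -162
Sum: F(4, 9, 3) = (-192) + (-144) + (-144) + (972) + (324) + (36) + (-1458) + (243) + (-162) = -525.
Reducing mod 11: -525 ≡ 3 (mod 11).
Since F(a, b, c) ≡ 3 ≠ 0 (mod 11), P does NOT lie on the curve.


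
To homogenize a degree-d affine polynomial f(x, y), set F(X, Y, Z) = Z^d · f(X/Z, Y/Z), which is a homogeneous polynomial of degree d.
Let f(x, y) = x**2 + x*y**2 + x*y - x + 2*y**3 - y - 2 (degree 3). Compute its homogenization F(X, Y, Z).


F(X, Y, Z) = X**2*Z + X*Y**2 + X*Y*Z - X*Z**2 + 2*Y**3 - Y*Z**2 - 2*Z**3

deg(f) = 3.
Substitute x = X/Z, y = Y/Z into f, then multiply by Z^3.
  monomial 1·x^2·y^0 ↦ 1·X^2·Y^0·Z^1.
  monomial 1·x^1·y^2 ↦ 1·X^1·Y^2·Z^0.
  monomial 1·x^1·y^1 ↦ 1·X^1·Y^1·Z^1.
  monomial -1·x^1·y^0 ↦ -1·X^1·Y^0·Z^2.
  monomial 2·x^0·y^3 ↦ 2·X^0·Y^3·Z^0.
  monomial -1·x^0·y^1 ↦ -1·X^0·Y^1·Z^2.
  monomial -2·x^0·y^0 ↦ -2·X^0·Y^0·Z^3.
Collecting: F(X, Y, Z) = X**2*Z + X*Y**2 + X*Y*Z - X*Z**2 + 2*Y**3 - Y*Z**2 - 2*Z**3.


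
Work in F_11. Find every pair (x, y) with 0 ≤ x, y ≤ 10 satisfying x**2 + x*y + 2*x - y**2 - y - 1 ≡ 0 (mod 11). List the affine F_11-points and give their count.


Affine F_11-points: {(3, 3), (3, 10), (5, 6), (5, 9), (6, 7), (6, 9), (7, 7), (7, 10), (9, 2), (9, 6)}; count = 10.

For each of the 121 pairs (x, y) ∈ F_11², evaluate f(x, y) mod 11. Record the zeros.
  x = 0: [0↦10, 1↦8, 2↦4, 3↦9, 4↦1, 5↦2, 6↦1, 7↦9, 8↦4, 9↦8, 10↦10]  zeros at y ∈ ∅
  x = 1: [0↦2, 1↦1, 2↦9, 3↦4, 4↦8, 5↦10, 6↦10, 7↦8, 8↦4, 9↦9, 10↦1]  zeros at y ∈ ∅
  x = 2: [0↦7, 1↦7, 2↦5, 3↦1, 4↦6, 5↦9, 6↦10, 7↦9, 8↦6, 9↦1, 10↦5]  zeros at y ∈ ∅
  x = 3: [0↦3, 1↦4, 2↦3, 3↦0, 4↦6, 5↦10, 6↦1, 7↦1, 8↦10, 9↦6, 10↦0]  zeros at y ∈ {3, 10}
  x = 4: [0↦1, 1↦3, 2↦3, 3↦1, 4↦8, 5↦2, 6↦5, 7↦6, 8↦5, 9↦2, 10↦8]  zeros at y ∈ ∅
  x = 5: [0↦1, 1↦4, 2↦5, 3↦4, 4↦1, 5↦7, 6↦0, 7↦2, 8↦2, 9↦0, 10↦7]  zeros at y ∈ {6, 9}
  x = 6: [0↦3, 1↦7, 2↦9, 3↦9, 4↦7, 5↦3, 6↦8, 7↦0, 8↦1, 9↦0, 10↦8]  zeros at y ∈ {7, 9}
  x = 7: [0↦7, 1↦1, 2↦4, 3↦5, 4↦4, 5↦1, 6↦7, 7↦0, 8↦2, 9↦2, 10↦0]  zeros at y ∈ {7, 10}
  x = 8: [0↦2, 1↦8, 2↦1, 3↦3, 4↦3, 5↦1, 6↦8, 7↦2, 8↦5, 9↦6, 10↦5]  zeros at y ∈ ∅
  x = 9: [0↦10, 1↦6, 2↦0, 3↦3, 4↦4, 5↦3, 6↦0, 7↦6, 8↦10, 9↦1, 10↦1]  zeros at y ∈ {2, 6}
  x = 10: [0↦9, 1↦6, 2↦1, 3↦5, 4↦7, 5↦7, 6↦5, 7↦1, 8↦6, 9↦9, 10↦10]  zeros at y ∈ ∅
Collecting zeros: affine points = {(3, 3), (3, 10), (5, 6), (5, 9), (6, 7), (6, 9), (7, 7), (7, 10), (9, 2), (9, 6)}.
Total count |C(F_11)_aff| = 10.


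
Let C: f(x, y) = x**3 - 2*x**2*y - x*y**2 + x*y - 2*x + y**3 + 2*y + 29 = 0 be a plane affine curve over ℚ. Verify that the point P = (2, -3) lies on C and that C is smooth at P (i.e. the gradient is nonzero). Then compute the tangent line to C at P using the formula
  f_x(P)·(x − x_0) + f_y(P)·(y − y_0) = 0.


Tangent line at P: 22*x + 35*y + 61 = 0.

Step 1: f(2, -3) = 0, so P lies on C.
Step 2: partial derivatives
  f_x(x, y) = 3*x**2 - 4*x*y - y**2 + y - 2, f_y(x, y) = -2*x**2 - 2*x*y + x + 3*y**2 + 2.
  f_x(P) = 22, f_y(P) = 35 (gradient nonzero, so P is smooth).
Step 3: tangent line at P: 22·(x − 2) + 35·(y − -3) = 0.
Expanding: 22*x + 35*y + 61 = 0.


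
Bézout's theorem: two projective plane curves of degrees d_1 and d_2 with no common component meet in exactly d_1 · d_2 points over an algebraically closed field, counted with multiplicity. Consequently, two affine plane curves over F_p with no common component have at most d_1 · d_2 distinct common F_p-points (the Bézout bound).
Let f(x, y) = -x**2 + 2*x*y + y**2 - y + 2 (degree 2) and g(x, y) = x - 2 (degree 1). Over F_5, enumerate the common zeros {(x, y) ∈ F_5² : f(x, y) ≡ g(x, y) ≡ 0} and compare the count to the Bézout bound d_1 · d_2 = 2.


Common zeros: ∅; count = 0; Bézout bound = 2.

deg(f) = 2, deg(g) = 1, so Bézout bound = 2.
Scan x ∈ F_5. For each x, list the y ∈ F_5 with f(x, y) ≡ 0 and those with g(x, y) ≡ 0 (mod 5); the common zeros in that column are the intersection.
  x = 0: f ≡ 0 at y ∈ ∅; g ≡ 0 at y ∈ ∅; common: ∅.
  x = 1: f ≡ 0 at y ∈ ∅; g ≡ 0 at y ∈ ∅; common: ∅.
  x = 2: f ≡ 0 at y ∈ ∅; g ≡ 0 at y ∈ {0, 1, 2, 3, 4}; common: ∅.
  x = 3: f ≡ 0 at y ∈ ∅; g ≡ 0 at y ∈ ∅; common: ∅.
  x = 4: f ≡ 0 at y ∈ {4}; g ≡ 0 at y ∈ ∅; common: ∅.
Collecting: common zeros = ∅, so the count is 0.
Comparison with the Bézout bound: 0 ≤ 2 = deg(f)·deg(g), as expected for curves with no common component (the affine F_5-count falls short of the bound because intersections may lie at infinity, over extension fields, or carry multiplicity).


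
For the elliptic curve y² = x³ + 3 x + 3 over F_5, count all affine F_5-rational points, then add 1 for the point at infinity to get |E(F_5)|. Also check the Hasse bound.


Affine points = {(3, 2), (3, 3), (4, 2), (4, 3)}; affine count = 4; |E(F_5)| = 5.

Discriminant check: Δ ∝ 4a³ + 27b² = 4·3³ + 27·3² = 4·27 + 27·9 ≡ 1 (mod 5). Nonzero ⇒ E is nonsingular.
For each x ∈ F_5, compute rhs = x³ + 3·x + 3 mod 5, then count y ∈ F_5 with y² ≡ rhs.
  x = 0: rhs = 3, matching y values: none (0 points).
  x = 1: rhs = 2, matching y values: none (0 points).
  x = 2: rhs = 2, matching y values: none (0 points).
  x = 3: rhs = 4, matching y values: 2, 3 (2 points).
  x = 4: rhs = 4, matching y values: 2, 3 (2 points).
Total affine count: 4.
Full point count |E(F_5)| = 4 + 1 = 5.
Hasse bound: |5 − (5+1)| = |-1| = 1 ≤ 2√5 ≈ 4.4721 ✓.


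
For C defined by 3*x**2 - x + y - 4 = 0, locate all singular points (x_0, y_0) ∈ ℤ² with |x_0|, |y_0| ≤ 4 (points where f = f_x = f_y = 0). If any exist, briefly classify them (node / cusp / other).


No singular points in the scanned grid; C is smooth there.

Compute partial derivatives:
  f_x = 6*x - 1.
  f_y = 1.
f_y = 1 is a nonzero constant, so f_y never vanishes: no point (x, y) can satisfy f = f_x = f_y = 0. In particular no (x, y) ∈ {−4, ..., 4}² is singular; the curve is smooth.


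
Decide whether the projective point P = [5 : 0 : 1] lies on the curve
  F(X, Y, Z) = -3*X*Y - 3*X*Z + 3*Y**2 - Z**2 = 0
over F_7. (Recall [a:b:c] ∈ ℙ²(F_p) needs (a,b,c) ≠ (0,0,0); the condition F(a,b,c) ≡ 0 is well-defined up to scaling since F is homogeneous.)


F(5,0,1) ≡ 5 (mod 7); P is NOT on the curve.

Evaluate F(5, 0, 1) term-by-term (mod 7).
  -3*X*Y ↦ -3·5·0·1 = 0
  -3*X*Z ↦ -3·5·1·1 = -15
  3*Y**2 ↦ 3·1·0·1 = 0
  -Z**2 ↦ -1·1·1·1 = -1
Sum: F(5, 0, 1) = (0) + (-15) + (0) + (-1) = -16.
Reducing mod 7: -16 ≡ 5 (mod 7).
Since F(a, b, c) ≡ 5 ≠ 0 (mod 7), P does NOT lie on the curve.


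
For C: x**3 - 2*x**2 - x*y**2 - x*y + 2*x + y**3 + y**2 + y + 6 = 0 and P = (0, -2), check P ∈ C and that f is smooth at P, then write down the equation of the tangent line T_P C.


Tangent line at P: 9*y + 18 = 0.

Step 1: f(0, -2) = 0, so P lies on C.
Step 2: partial derivatives
  f_x(x, y) = 3*x**2 - 4*x - y**2 - y + 2, f_y(x, y) = -2*x*y - x + 3*y**2 + 2*y + 1.
  f_x(P) = 0, f_y(P) = 9 (gradient nonzero, so P is smooth).
Step 3: tangent line at P: 0·(x − 0) + 9·(y − -2) = 0.
Expanding: 9*y + 18 = 0.


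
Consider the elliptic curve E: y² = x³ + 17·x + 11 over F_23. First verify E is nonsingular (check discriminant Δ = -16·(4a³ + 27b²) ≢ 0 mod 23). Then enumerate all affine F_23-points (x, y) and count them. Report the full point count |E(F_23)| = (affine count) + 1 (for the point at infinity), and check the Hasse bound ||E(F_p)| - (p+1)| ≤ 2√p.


Affine points = {(1, 11), (1, 12), (7, 6), (7, 17), (10, 10), (10, 13), (14, 7), (14, 16), (16, 3), (16, 20), (18, 10), (18, 13), (20, 5), (20, 18), (22, 4), (22, 19)}; affine count = 16; |E(F_23)| = 17.

Discriminant check: Δ ∝ 4a³ + 27b² = 4·17³ + 27·11² = 4·4913 + 27·121 ≡ 11 (mod 23). Nonzero ⇒ E is nonsingular.
For each x ∈ F_23, compute rhs = x³ + 17·x + 11 mod 23, then count y ∈ F_23 with y² ≡ rhs.
  x = 0: rhs = 11, matching y values: none (0 points).
  x = 1: rhs = 6, matching y values: 11, 12 (2 points).
  x = 2: rhs = 7, matching y values: none (0 points).
  x = 3: rhs = 20, matching y values: none (0 points).
  x = 4: rhs = 5, matching y values: none (0 points).
  x = 5: rhs = 14, matching y values: none (0 points).
  x = 6: rhs = 7, matching y values: none (0 points).
  x = 7: rhs = 13, matching y values: 6, 17 (2 points).
  x = 8: rhs = 15, matching y values: none (0 points).
  x = 9: rhs = 19, matching y values: none (0 points).
  x = 10: rhs = 8, matching y values: 10, 13 (2 points).
  x = 11: rhs = 11, matching y values: none (0 points).
  x = 12: rhs = 11, matching y values: none (0 points).
  x = 13: rhs = 14, matching y values: none (0 points).
  x = 14: rhs = 3, matching y values: 7, 16 (2 points).
  x = 15: rhs = 7, matching y values: none (0 points).
  x = 16: rhs = 9, matching y values: 3, 20 (2 points).
  x = 17: rhs = 15, matching y values: none (0 points).
  x = 18: rhs = 8, matching y values: 10, 13 (2 points).
  x = 19: rhs = 17, matching y values: none (0 points).
  x = 20: rhs = 2, matching y values: 5, 18 (2 points).
  x = 21: rhs = 15, matching y values: none (0 points).
  x = 22: rhs = 16, matching y values: 4, 19 (2 points).
Total affine count: 16.
Full point count |E(F_23)| = 16 + 1 = 17.
Hasse bound: |17 − (23+1)| = |-7| = 7 ≤ 2√23 ≈ 9.5917 ✓.


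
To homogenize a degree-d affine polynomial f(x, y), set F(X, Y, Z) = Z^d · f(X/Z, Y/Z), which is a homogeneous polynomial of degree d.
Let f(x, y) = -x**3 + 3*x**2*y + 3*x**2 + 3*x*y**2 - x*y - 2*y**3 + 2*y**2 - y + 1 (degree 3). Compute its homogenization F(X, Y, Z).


F(X, Y, Z) = -X**3 + 3*X**2*Y + 3*X**2*Z + 3*X*Y**2 - X*Y*Z - 2*Y**3 + 2*Y**2*Z - Y*Z**2 + Z**3

deg(f) = 3.
Substitute x = X/Z, y = Y/Z into f, then multiply by Z^3.
  monomial -1·x^3·y^0 ↦ -1·X^3·Y^0·Z^0.
  monomial 3·x^2·y^1 ↦ 3·X^2·Y^1·Z^0.
  monomial 3·x^2·y^0 ↦ 3·X^2·Y^0·Z^1.
  monomial 3·x^1·y^2 ↦ 3·X^1·Y^2·Z^0.
  monomial -1·x^1·y^1 ↦ -1·X^1·Y^1·Z^1.
  monomial -2·x^0·y^3 ↦ -2·X^0·Y^3·Z^0.
  monomial 2·x^0·y^2 ↦ 2·X^0·Y^2·Z^1.
  monomial -1·x^0·y^1 ↦ -1·X^0·Y^1·Z^2.
  monomial 1·x^0·y^0 ↦ 1·X^0·Y^0·Z^3.
Collecting: F(X, Y, Z) = -X**3 + 3*X**2*Y + 3*X**2*Z + 3*X*Y**2 - X*Y*Z - 2*Y**3 + 2*Y**2*Z - Y*Z**2 + Z**3.
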